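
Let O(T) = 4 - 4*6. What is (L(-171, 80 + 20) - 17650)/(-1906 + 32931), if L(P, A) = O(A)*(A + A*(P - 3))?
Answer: 13134/1241 ≈ 10.583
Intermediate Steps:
O(T) = -20 (O(T) = 4 - 24 = -20)
L(P, A) = -20*A - 20*A*(-3 + P) (L(P, A) = -20*(A + A*(P - 3)) = -20*(A + A*(-3 + P)) = -20*A - 20*A*(-3 + P))
(L(-171, 80 + 20) - 17650)/(-1906 + 32931) = (20*(80 + 20)*(2 - 1*(-171)) - 17650)/(-1906 + 32931) = (20*100*(2 + 171) - 17650)/31025 = (20*100*173 - 17650)*(1/31025) = (346000 - 17650)*(1/31025) = 328350*(1/31025) = 13134/1241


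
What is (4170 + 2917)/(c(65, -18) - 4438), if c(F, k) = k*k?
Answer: -7087/4114 ≈ -1.7227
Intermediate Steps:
c(F, k) = k**2
(4170 + 2917)/(c(65, -18) - 4438) = (4170 + 2917)/((-18)**2 - 4438) = 7087/(324 - 4438) = 7087/(-4114) = 7087*(-1/4114) = -7087/4114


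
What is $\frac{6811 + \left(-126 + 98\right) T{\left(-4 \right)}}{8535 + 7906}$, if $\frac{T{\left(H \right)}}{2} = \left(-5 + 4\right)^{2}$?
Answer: $\frac{6755}{16441} \approx 0.41086$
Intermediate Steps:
$T{\left(H \right)} = 2$ ($T{\left(H \right)} = 2 \left(-5 + 4\right)^{2} = 2 \left(-1\right)^{2} = 2 \cdot 1 = 2$)
$\frac{6811 + \left(-126 + 98\right) T{\left(-4 \right)}}{8535 + 7906} = \frac{6811 + \left(-126 + 98\right) 2}{8535 + 7906} = \frac{6811 - 56}{16441} = \left(6811 - 56\right) \frac{1}{16441} = 6755 \cdot \frac{1}{16441} = \frac{6755}{16441}$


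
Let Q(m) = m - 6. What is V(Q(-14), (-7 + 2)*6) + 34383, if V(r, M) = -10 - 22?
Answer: 34351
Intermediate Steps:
Q(m) = -6 + m
V(r, M) = -32
V(Q(-14), (-7 + 2)*6) + 34383 = -32 + 34383 = 34351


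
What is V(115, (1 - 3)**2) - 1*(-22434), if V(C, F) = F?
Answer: 22438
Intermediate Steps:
V(115, (1 - 3)**2) - 1*(-22434) = (1 - 3)**2 - 1*(-22434) = (-2)**2 + 22434 = 4 + 22434 = 22438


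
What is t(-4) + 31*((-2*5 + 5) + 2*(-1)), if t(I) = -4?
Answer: -221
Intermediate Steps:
t(-4) + 31*((-2*5 + 5) + 2*(-1)) = -4 + 31*((-2*5 + 5) + 2*(-1)) = -4 + 31*((-10 + 5) - 2) = -4 + 31*(-5 - 2) = -4 + 31*(-7) = -4 - 217 = -221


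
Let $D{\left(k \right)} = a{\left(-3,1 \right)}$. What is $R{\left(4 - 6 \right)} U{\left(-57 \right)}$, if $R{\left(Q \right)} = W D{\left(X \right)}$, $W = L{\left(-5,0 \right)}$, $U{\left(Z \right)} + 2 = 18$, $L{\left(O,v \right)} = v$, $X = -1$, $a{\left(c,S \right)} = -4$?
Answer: $0$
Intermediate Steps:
$D{\left(k \right)} = -4$
$U{\left(Z \right)} = 16$ ($U{\left(Z \right)} = -2 + 18 = 16$)
$W = 0$
$R{\left(Q \right)} = 0$ ($R{\left(Q \right)} = 0 \left(-4\right) = 0$)
$R{\left(4 - 6 \right)} U{\left(-57 \right)} = 0 \cdot 16 = 0$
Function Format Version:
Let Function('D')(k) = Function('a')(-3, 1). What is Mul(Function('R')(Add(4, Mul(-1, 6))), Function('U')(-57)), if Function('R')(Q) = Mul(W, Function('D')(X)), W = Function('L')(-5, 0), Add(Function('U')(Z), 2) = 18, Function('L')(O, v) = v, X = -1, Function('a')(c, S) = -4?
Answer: 0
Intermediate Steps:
Function('D')(k) = -4
Function('U')(Z) = 16 (Function('U')(Z) = Add(-2, 18) = 16)
W = 0
Function('R')(Q) = 0 (Function('R')(Q) = Mul(0, -4) = 0)
Mul(Function('R')(Add(4, Mul(-1, 6))), Function('U')(-57)) = Mul(0, 16) = 0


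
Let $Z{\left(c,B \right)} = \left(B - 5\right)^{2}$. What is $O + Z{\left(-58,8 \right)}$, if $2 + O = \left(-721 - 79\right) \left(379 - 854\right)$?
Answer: $380007$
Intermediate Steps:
$Z{\left(c,B \right)} = \left(-5 + B\right)^{2}$ ($Z{\left(c,B \right)} = \left(B - 5\right)^{2} = \left(-5 + B\right)^{2}$)
$O = 379998$ ($O = -2 + \left(-721 - 79\right) \left(379 - 854\right) = -2 - -380000 = -2 + 380000 = 379998$)
$O + Z{\left(-58,8 \right)} = 379998 + \left(-5 + 8\right)^{2} = 379998 + 3^{2} = 379998 + 9 = 380007$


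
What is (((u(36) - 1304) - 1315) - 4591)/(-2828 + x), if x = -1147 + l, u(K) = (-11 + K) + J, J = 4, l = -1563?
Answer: 7181/5538 ≈ 1.2967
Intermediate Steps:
u(K) = -7 + K (u(K) = (-11 + K) + 4 = -7 + K)
x = -2710 (x = -1147 - 1563 = -2710)
(((u(36) - 1304) - 1315) - 4591)/(-2828 + x) = ((((-7 + 36) - 1304) - 1315) - 4591)/(-2828 - 2710) = (((29 - 1304) - 1315) - 4591)/(-5538) = ((-1275 - 1315) - 4591)*(-1/5538) = (-2590 - 4591)*(-1/5538) = -7181*(-1/5538) = 7181/5538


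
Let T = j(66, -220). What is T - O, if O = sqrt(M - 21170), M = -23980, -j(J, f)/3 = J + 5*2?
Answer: -228 - 5*I*sqrt(1806) ≈ -228.0 - 212.49*I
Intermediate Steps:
j(J, f) = -30 - 3*J (j(J, f) = -3*(J + 5*2) = -3*(J + 10) = -3*(10 + J) = -30 - 3*J)
T = -228 (T = -30 - 3*66 = -30 - 198 = -228)
O = 5*I*sqrt(1806) (O = sqrt(-23980 - 21170) = sqrt(-45150) = 5*I*sqrt(1806) ≈ 212.49*I)
T - O = -228 - 5*I*sqrt(1806)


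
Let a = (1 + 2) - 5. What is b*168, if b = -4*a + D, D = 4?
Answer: 2016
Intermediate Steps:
a = -2 (a = 3 - 5 = -2)
b = 12 (b = -4*(-2) + 4 = 8 + 4 = 12)
b*168 = 12*168 = 2016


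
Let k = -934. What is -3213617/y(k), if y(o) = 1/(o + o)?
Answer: 6003036556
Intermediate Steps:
y(o) = 1/(2*o)
-3213617/y(k) = -3213617/((1/2)/(-934)) = -3213617/((1/2)*(-1/934)) = -3213617/(-1/1868) = -3213617*(-1868) = 6003036556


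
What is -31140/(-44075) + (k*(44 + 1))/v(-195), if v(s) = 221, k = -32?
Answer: -11317212/1948115 ≈ -5.8093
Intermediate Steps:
-31140/(-44075) + (k*(44 + 1))/v(-195) = -31140/(-44075) - 32*(44 + 1)/221 = -31140*(-1/44075) - 32*45*(1/221) = 6228/8815 - 1440*1/221 = 6228/8815 - 1440/221 = -11317212/1948115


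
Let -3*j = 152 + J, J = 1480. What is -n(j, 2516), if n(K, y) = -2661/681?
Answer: 887/227 ≈ 3.9075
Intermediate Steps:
j = -544 (j = -(152 + 1480)/3 = -⅓*1632 = -544)
n(K, y) = -887/227 (n(K, y) = -2661*1/681 = -887/227)
-n(j, 2516) = -1*(-887/227) = 887/227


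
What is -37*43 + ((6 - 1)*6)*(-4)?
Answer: -1711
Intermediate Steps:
-37*43 + ((6 - 1)*6)*(-4) = -1591 + (5*6)*(-4) = -1591 + 30*(-4) = -1591 - 120 = -1711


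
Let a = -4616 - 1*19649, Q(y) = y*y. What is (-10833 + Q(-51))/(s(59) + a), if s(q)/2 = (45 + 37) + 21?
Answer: 168/491 ≈ 0.34216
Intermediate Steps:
Q(y) = y²
s(q) = 206 (s(q) = 2*((45 + 37) + 21) = 2*(82 + 21) = 2*103 = 206)
a = -24265 (a = -4616 - 19649 = -24265)
(-10833 + Q(-51))/(s(59) + a) = (-10833 + (-51)²)/(206 - 24265) = (-10833 + 2601)/(-24059) = -8232*(-1/24059) = 168/491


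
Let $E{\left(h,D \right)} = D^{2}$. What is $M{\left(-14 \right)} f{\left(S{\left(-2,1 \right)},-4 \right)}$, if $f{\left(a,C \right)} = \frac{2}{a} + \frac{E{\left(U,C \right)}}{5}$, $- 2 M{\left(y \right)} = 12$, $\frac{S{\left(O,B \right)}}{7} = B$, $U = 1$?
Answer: $- \frac{732}{35} \approx -20.914$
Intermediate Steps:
$S{\left(O,B \right)} = 7 B$
$M{\left(y \right)} = -6$ ($M{\left(y \right)} = \left(- \frac{1}{2}\right) 12 = -6$)
$f{\left(a,C \right)} = \frac{2}{a} + \frac{C^{2}}{5}$
$M{\left(-14 \right)} f{\left(S{\left(-2,1 \right)},-4 \right)} = - 6 \left(\frac{2}{7 \cdot 1} + \frac{\left(-4\right)^{2}}{5}\right) = - 6 \left(\frac{2}{7} + \frac{1}{5} \cdot 16\right) = - 6 \left(2 \cdot \frac{1}{7} + \frac{16}{5}\right) = - 6 \left(\frac{2}{7} + \frac{16}{5}\right) = \left(-6\right) \frac{122}{35} = - \frac{732}{35}$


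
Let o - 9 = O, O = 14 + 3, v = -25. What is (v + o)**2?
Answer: 1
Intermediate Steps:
O = 17
o = 26 (o = 9 + 17 = 26)
(v + o)**2 = (-25 + 26)**2 = 1**2 = 1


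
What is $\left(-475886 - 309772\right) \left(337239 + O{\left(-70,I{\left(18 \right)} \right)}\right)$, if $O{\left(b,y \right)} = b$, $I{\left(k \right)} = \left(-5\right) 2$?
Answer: $-264899522202$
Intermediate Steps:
$I{\left(k \right)} = -10$
$\left(-475886 - 309772\right) \left(337239 + O{\left(-70,I{\left(18 \right)} \right)}\right) = \left(-475886 - 309772\right) \left(337239 - 70\right) = \left(-785658\right) 337169 = -264899522202$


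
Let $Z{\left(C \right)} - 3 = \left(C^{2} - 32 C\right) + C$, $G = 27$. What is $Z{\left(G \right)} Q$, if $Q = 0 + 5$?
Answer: $-525$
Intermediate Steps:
$Q = 5$
$Z{\left(C \right)} = 3 + C^{2} - 31 C$ ($Z{\left(C \right)} = 3 + \left(\left(C^{2} - 32 C\right) + C\right) = 3 + \left(C^{2} - 31 C\right) = 3 + C^{2} - 31 C$)
$Z{\left(G \right)} Q = \left(3 + 27^{2} - 837\right) 5 = \left(3 + 729 - 837\right) 5 = \left(-105\right) 5 = -525$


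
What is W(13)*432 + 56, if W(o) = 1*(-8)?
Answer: -3400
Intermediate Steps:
W(o) = -8
W(13)*432 + 56 = -8*432 + 56 = -3456 + 56 = -3400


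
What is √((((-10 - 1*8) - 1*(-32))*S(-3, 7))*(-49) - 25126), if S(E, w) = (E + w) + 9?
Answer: 2*I*√8511 ≈ 184.51*I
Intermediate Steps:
S(E, w) = 9 + E + w
√((((-10 - 1*8) - 1*(-32))*S(-3, 7))*(-49) - 25126) = √((((-10 - 1*8) - 1*(-32))*(9 - 3 + 7))*(-49) - 25126) = √((((-10 - 8) + 32)*13)*(-49) - 25126) = √(((-18 + 32)*13)*(-49) - 25126) = √((14*13)*(-49) - 25126) = √(182*(-49) - 25126) = √(-8918 - 25126) = √(-34044) = 2*I*√8511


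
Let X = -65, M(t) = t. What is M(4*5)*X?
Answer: -1300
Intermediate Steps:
M(4*5)*X = (4*5)*(-65) = 20*(-65) = -1300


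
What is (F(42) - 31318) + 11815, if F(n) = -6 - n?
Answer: -19551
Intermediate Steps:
(F(42) - 31318) + 11815 = ((-6 - 1*42) - 31318) + 11815 = ((-6 - 42) - 31318) + 11815 = (-48 - 31318) + 11815 = -31366 + 11815 = -19551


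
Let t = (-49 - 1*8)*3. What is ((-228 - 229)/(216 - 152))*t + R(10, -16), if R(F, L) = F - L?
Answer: 79811/64 ≈ 1247.0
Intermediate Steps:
t = -171 (t = (-49 - 8)*3 = -57*3 = -171)
((-228 - 229)/(216 - 152))*t + R(10, -16) = ((-228 - 229)/(216 - 152))*(-171) + (10 - 1*(-16)) = -457/64*(-171) + (10 + 16) = -457*1/64*(-171) + 26 = -457/64*(-171) + 26 = 78147/64 + 26 = 79811/64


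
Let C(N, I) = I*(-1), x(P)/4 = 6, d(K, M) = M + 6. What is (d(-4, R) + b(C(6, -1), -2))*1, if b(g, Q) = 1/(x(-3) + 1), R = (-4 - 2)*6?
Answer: -749/25 ≈ -29.960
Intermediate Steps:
R = -36 (R = -6*6 = -36)
d(K, M) = 6 + M
x(P) = 24 (x(P) = 4*6 = 24)
C(N, I) = -I
b(g, Q) = 1/25 (b(g, Q) = 1/(24 + 1) = 1/25)
(d(-4, R) + b(C(6, -1), -2))*1 = ((6 - 36) + 1/25)*1 = (-30 + 1/25)*1 = -749/25*1 = -749/25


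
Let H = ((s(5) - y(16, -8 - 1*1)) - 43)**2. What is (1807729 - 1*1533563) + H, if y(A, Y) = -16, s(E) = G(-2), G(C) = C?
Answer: 275007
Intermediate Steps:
s(E) = -2
H = 841 (H = ((-2 - 1*(-16)) - 43)**2 = ((-2 + 16) - 43)**2 = (14 - 43)**2 = (-29)**2 = 841)
(1807729 - 1*1533563) + H = (1807729 - 1*1533563) + 841 = (1807729 - 1533563) + 841 = 274166 + 841 = 275007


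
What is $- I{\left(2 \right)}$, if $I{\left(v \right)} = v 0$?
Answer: $0$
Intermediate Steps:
$I{\left(v \right)} = 0$
$- I{\left(2 \right)} = \left(-1\right) 0 = 0$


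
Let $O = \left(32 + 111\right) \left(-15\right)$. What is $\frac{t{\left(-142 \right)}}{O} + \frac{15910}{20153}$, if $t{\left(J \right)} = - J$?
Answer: $\frac{31265224}{43228185} \approx 0.72326$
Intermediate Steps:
$O = -2145$ ($O = 143 \left(-15\right) = -2145$)
$\frac{t{\left(-142 \right)}}{O} + \frac{15910}{20153} = \frac{\left(-1\right) \left(-142\right)}{-2145} + \frac{15910}{20153} = 142 \left(- \frac{1}{2145}\right) + 15910 \cdot \frac{1}{20153} = - \frac{142}{2145} + \frac{15910}{20153} = \frac{31265224}{43228185}$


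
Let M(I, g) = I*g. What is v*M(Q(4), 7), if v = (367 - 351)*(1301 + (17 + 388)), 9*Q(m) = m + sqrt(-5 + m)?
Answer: 764288/9 + 191072*I/9 ≈ 84921.0 + 21230.0*I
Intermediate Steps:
Q(m) = m/9 + sqrt(-5 + m)/9 (Q(m) = (m + sqrt(-5 + m))/9 = m/9 + sqrt(-5 + m)/9)
v = 27296 (v = 16*(1301 + 405) = 16*1706 = 27296)
v*M(Q(4), 7) = 27296*(((1/9)*4 + sqrt(-5 + 4)/9)*7) = 27296*((4/9 + sqrt(-1)/9)*7) = 27296*((4/9 + I/9)*7) = 27296*(28/9 + 7*I/9) = 764288/9 + 191072*I/9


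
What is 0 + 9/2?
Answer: 9/2 ≈ 4.5000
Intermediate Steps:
0 + 9/2 = 9/2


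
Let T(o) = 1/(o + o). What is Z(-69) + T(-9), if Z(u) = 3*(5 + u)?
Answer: -3457/18 ≈ -192.06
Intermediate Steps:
T(o) = 1/(2*o)
Z(u) = 15 + 3*u
Z(-69) + T(-9) = (15 + 3*(-69)) + (½)/(-9) = (15 - 207) + (½)*(-⅑) = -192 - 1/18 = -3457/18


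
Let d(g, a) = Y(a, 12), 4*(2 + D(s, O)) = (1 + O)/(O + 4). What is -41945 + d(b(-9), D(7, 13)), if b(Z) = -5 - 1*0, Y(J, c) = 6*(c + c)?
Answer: -41801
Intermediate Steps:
Y(J, c) = 12*c (Y(J, c) = 6*(2*c) = 12*c)
D(s, O) = -2 + (1 + O)/(4*(4 + O)) (D(s, O) = -2 + ((1 + O)/(O + 4))/4 = -2 + ((1 + O)/(4 + O))/4 = -2 + (1 + O)/(4*(4 + O)))
b(Z) = -5 (b(Z) = -5 + 0 = -5)
d(g, a) = 144 (d(g, a) = 12*12 = 144)
-41945 + d(b(-9), D(7, 13)) = -41945 + 144 = -41801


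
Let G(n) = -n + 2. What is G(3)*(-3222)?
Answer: 3222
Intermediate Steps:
G(n) = 2 - n
G(3)*(-3222) = (2 - 1*3)*(-3222) = (2 - 3)*(-3222) = -1*(-3222) = 3222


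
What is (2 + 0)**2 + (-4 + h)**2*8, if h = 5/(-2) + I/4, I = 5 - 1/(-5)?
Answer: 5508/25 ≈ 220.32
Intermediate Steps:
I = 26/5 (I = 5 - 1*(-1/5) = 5 + 1/5 = 26/5 ≈ 5.2000)
h = -6/5 (h = 5/(-2) + (26/5)/4 = 5*(-1/2) + (26/5)*(1/4) = -5/2 + 13/10 = -6/5 ≈ -1.2000)
(2 + 0)**2 + (-4 + h)**2*8 = (2 + 0)**2 + (-4 - 6/5)**2*8 = 2**2 + (-26/5)**2*8 = 4 + (676/25)*8 = 4 + 5408/25 = 5508/25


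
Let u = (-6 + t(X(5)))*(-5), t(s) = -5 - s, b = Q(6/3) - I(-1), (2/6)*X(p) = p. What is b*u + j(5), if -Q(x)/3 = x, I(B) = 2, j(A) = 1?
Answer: -1039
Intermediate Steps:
X(p) = 3*p
Q(x) = -3*x
b = -8 (b = -18/3 - 1*2 = -18/3 - 2 = -3*2 - 2 = -6 - 2 = -8)
u = 130 (u = (-6 + (-5 - 3*5))*(-5) = (-6 + (-5 - 1*15))*(-5) = (-6 + (-5 - 15))*(-5) = (-6 - 20)*(-5) = -26*(-5) = 130)
b*u + j(5) = -8*130 + 1 = -1040 + 1 = -1039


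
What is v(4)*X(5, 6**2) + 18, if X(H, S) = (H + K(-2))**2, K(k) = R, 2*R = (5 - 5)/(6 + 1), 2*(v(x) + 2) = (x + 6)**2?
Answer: 1218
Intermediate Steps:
v(x) = -2 + (6 + x)**2/2 (v(x) = -2 + (x + 6)**2/2 = -2 + (6 + x)**2/2)
R = 0 (R = ((5 - 5)/(6 + 1))/2 = (0/7)/2 = (0*(1/7))/2 = (1/2)*0 = 0)
K(k) = 0
X(H, S) = H**2 (X(H, S) = (H + 0)**2 = H**2)
v(4)*X(5, 6**2) + 18 = (-2 + (6 + 4)**2/2)*5**2 + 18 = (-2 + (1/2)*10**2)*25 + 18 = (-2 + (1/2)*100)*25 + 18 = (-2 + 50)*25 + 18 = 48*25 + 18 = 1200 + 18 = 1218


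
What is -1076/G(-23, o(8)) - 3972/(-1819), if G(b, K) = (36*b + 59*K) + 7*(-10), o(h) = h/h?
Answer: 5289752/1526141 ≈ 3.4661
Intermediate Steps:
o(h) = 1
G(b, K) = -70 + 36*b + 59*K (G(b, K) = (36*b + 59*K) - 70 = -70 + 36*b + 59*K)
-1076/G(-23, o(8)) - 3972/(-1819) = -1076/(-70 + 36*(-23) + 59*1) - 3972/(-1819) = -1076/(-70 - 828 + 59) - 3972*(-1/1819) = -1076/(-839) + 3972/1819 = -1076*(-1/839) + 3972/1819 = 1076/839 + 3972/1819 = 5289752/1526141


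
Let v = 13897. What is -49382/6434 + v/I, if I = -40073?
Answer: -1034149092/128914841 ≈ -8.0220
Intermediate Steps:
-49382/6434 + v/I = -49382/6434 + 13897/(-40073) = -49382*1/6434 + 13897*(-1/40073) = -24691/3217 - 13897/40073 = -1034149092/128914841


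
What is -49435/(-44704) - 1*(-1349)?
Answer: 60355131/44704 ≈ 1350.1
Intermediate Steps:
-49435/(-44704) - 1*(-1349) = -49435*(-1/44704) + 1349 = 49435/44704 + 1349 = 60355131/44704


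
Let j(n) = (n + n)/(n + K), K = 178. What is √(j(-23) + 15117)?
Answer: √363178795/155 ≈ 122.95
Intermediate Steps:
j(n) = 2*n/(178 + n) (j(n) = (n + n)/(n + 178) = (2*n)/(178 + n) = 2*n/(178 + n))
√(j(-23) + 15117) = √(2*(-23)/(178 - 23) + 15117) = √(2*(-23)/155 + 15117) = √(2*(-23)*(1/155) + 15117) = √(-46/155 + 15117) = √(2343089/155) = √363178795/155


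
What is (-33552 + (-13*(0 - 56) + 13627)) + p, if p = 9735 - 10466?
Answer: -19928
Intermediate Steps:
p = -731
(-33552 + (-13*(0 - 56) + 13627)) + p = (-33552 + (-13*(0 - 56) + 13627)) - 731 = (-33552 + (-13*(-56) + 13627)) - 731 = (-33552 + (728 + 13627)) - 731 = (-33552 + 14355) - 731 = -19197 - 731 = -19928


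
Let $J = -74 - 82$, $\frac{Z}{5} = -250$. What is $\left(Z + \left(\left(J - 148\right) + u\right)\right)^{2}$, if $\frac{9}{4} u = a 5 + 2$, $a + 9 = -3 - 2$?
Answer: $\frac{203290564}{81} \approx 2.5098 \cdot 10^{6}$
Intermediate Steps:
$Z = -1250$ ($Z = 5 \left(-250\right) = -1250$)
$a = -14$ ($a = -9 - 5 = -14$)
$J = -156$ ($J = -74 - 82 = -156$)
$u = - \frac{272}{9}$ ($u = \frac{4 \left(\left(-14\right) 5 + 2\right)}{9} = \frac{4 \left(-70 + 2\right)}{9} = \frac{4}{9} \left(-68\right) = - \frac{272}{9} \approx -30.222$)
$\left(Z + \left(\left(J - 148\right) + u\right)\right)^{2} = \left(-1250 - \frac{3008}{9}\right)^{2} = \left(- \frac{14258}{9}\right)^{2} = \frac{203290564}{81}$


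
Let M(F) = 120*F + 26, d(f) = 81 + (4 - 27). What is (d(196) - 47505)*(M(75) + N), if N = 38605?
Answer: -2259948057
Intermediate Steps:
d(f) = 58 (d(f) = 81 - 23 = 58)
M(F) = 26 + 120*F
(d(196) - 47505)*(M(75) + N) = (58 - 47505)*((26 + 120*75) + 38605) = -47447*((26 + 9000) + 38605) = -47447*(9026 + 38605) = -47447*47631 = -2259948057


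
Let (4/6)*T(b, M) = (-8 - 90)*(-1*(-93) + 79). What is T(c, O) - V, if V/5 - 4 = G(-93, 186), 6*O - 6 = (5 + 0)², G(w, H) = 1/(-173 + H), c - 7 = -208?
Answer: -328957/13 ≈ -25304.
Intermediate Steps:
c = -201 (c = 7 - 208 = -201)
O = 31/6 (O = 1 + (5 + 0)²/6 = 1 + (⅙)*5² = 1 + (⅙)*25 = 1 + 25/6 = 31/6 ≈ 5.1667)
T(b, M) = -25284 (T(b, M) = 3*((-8 - 90)*(-1*(-93) + 79))/2 = 3*(-98*(93 + 79))/2 = 3*(-98*172)/2 = (3/2)*(-16856) = -25284)
V = 265/13 (V = 20 + 5/(-173 + 186) = 20 + 5/13 = 265/13 ≈ 20.385)
T(c, O) - V = -25284 - 1*265/13 = -25284 - 265/13 = -328957/13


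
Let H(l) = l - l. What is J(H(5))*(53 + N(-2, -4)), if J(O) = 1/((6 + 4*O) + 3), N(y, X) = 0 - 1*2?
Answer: 17/3 ≈ 5.6667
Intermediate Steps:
N(y, X) = -2 (N(y, X) = 0 - 2 = -2)
H(l) = 0
J(O) = 1/(9 + 4*O)
J(H(5))*(53 + N(-2, -4)) = (53 - 2)/(9 + 4*0) = 51/(9 + 0) = 51/9 = (⅑)*51 = 17/3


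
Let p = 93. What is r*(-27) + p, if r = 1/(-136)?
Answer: 12675/136 ≈ 93.198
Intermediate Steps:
r = -1/136 ≈ -0.0073529
r*(-27) + p = -1/136*(-27) + 93 = 27/136 + 93 = 12675/136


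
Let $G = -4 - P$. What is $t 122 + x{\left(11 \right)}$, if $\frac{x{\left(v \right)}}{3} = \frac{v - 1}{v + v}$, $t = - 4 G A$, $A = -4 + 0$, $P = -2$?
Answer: $- \frac{42929}{11} \approx -3902.6$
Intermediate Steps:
$G = -2$ ($G = -4 - -2 = -4 + 2 = -2$)
$A = -4$
$t = -32$ ($t = \left(-4\right) \left(-2\right) \left(-4\right) = 8 \left(-4\right) = -32$)
$x{\left(v \right)} = \frac{3 \left(-1 + v\right)}{2 v}$ ($x{\left(v \right)} = 3 \frac{v - 1}{v + v} = 3 \frac{-1 + v}{2 v} = \frac{3 \left(-1 + v\right)}{2 v}$)
$t 122 + x{\left(11 \right)} = \left(-32\right) 122 + \frac{3 \left(-1 + 11\right)}{2 \cdot 11} = -3904 + \frac{3}{2} \cdot \frac{1}{11} \cdot 10 = -3904 + \frac{15}{11} = - \frac{42929}{11}$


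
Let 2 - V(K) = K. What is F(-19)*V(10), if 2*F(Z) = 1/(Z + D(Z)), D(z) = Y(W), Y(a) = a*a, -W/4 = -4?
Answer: -4/237 ≈ -0.016878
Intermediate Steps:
W = 16 (W = -4*(-4) = 16)
Y(a) = a**2
V(K) = 2 - K
D(z) = 256 (D(z) = 16**2 = 256)
F(Z) = 1/(2*(256 + Z)) (F(Z) = 1/(2*(Z + 256)) = 1/(2*(256 + Z)))
F(-19)*V(10) = (1/(2*(256 - 19)))*(2 - 1*10) = ((1/2)/237)*(2 - 10) = ((1/2)*(1/237))*(-8) = (1/474)*(-8) = -4/237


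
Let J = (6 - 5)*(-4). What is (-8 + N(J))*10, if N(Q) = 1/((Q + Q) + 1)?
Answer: -570/7 ≈ -81.429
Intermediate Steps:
J = -4 (J = 1*(-4) = -4)
N(Q) = 1/(1 + 2*Q) (N(Q) = 1/(2*Q + 1) = 1/(1 + 2*Q))
(-8 + N(J))*10 = (-8 + 1/(1 + 2*(-4)))*10 = (-8 + 1/(1 - 8))*10 = (-8 + 1/(-7))*10 = (-8 - 1/7)*10 = -57/7*10 = -570/7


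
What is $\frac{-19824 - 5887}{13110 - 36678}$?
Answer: $\frac{25711}{23568} \approx 1.0909$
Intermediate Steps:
$\frac{-19824 - 5887}{13110 - 36678} = - \frac{25711}{13110 - 36678} = - \frac{25711}{-23568} = \left(-25711\right) \left(- \frac{1}{23568}\right) = \frac{25711}{23568}$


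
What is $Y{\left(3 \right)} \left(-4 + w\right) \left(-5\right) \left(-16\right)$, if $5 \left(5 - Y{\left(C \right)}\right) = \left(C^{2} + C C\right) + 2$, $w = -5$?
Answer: $-720$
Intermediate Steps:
$Y{\left(C \right)} = \frac{23}{5} - \frac{2 C^{2}}{5}$ ($Y{\left(C \right)} = 5 - \frac{\left(C^{2} + C C\right) + 2}{5} = 5 - \frac{\left(C^{2} + C^{2}\right) + 2}{5} = 5 - \frac{2 C^{2} + 2}{5} = 5 - \frac{2 + 2 C^{2}}{5} = 5 - \left(\frac{2}{5} + \frac{2 C^{2}}{5}\right) = \frac{23}{5} - \frac{2 C^{2}}{5}$)
$Y{\left(3 \right)} \left(-4 + w\right) \left(-5\right) \left(-16\right) = \left(\frac{23}{5} - \frac{2 \cdot 3^{2}}{5}\right) \left(-4 - 5\right) \left(-5\right) \left(-16\right) = \left(\frac{23}{5} - \frac{18}{5}\right) \left(\left(-9\right) \left(-5\right)\right) \left(-16\right) = \left(\frac{23}{5} - \frac{18}{5}\right) 45 \left(-16\right) = 1 \cdot 45 \left(-16\right) = 45 \left(-16\right) = -720$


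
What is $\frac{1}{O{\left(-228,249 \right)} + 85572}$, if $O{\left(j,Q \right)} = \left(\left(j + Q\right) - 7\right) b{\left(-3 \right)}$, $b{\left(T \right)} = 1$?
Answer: $\frac{1}{85586} \approx 1.1684 \cdot 10^{-5}$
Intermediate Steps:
$O{\left(j,Q \right)} = -7 + Q + j$ ($O{\left(j,Q \right)} = \left(\left(j + Q\right) - 7\right) 1 = \left(\left(Q + j\right) - 7\right) 1 = \left(-7 + Q + j\right) 1 = -7 + Q + j$)
$\frac{1}{O{\left(-228,249 \right)} + 85572} = \frac{1}{\left(-7 + 249 - 228\right) + 85572} = \frac{1}{14 + 85572} = \frac{1}{85586}$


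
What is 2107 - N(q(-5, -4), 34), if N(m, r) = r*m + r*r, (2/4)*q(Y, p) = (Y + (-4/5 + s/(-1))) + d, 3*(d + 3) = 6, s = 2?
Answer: 7747/5 ≈ 1549.4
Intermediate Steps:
d = -1 (d = -3 + (⅓)*6 = -3 + 2 = -1)
q(Y, p) = -38/5 + 2*Y (q(Y, p) = 2*((Y + (-4/5 + 2/(-1))) - 1) = 2*((Y + (-4*⅕ + 2*(-1))) - 1) = 2*((Y + (-⅘ - 2)) - 1) = 2*((Y - 14/5) - 1) = 2*((-14/5 + Y) - 1) = 2*(-19/5 + Y) = -38/5 + 2*Y)
N(m, r) = r² + m*r (N(m, r) = m*r + r² = r² + m*r)
2107 - N(q(-5, -4), 34) = 2107 - 34*((-38/5 + 2*(-5)) + 34) = 2107 - 34*((-38/5 - 10) + 34) = 2107 - 34*(-88/5 + 34) = 2107 - 34*82/5 = 2107 - 1*2788/5 = 2107 - 2788/5 = 7747/5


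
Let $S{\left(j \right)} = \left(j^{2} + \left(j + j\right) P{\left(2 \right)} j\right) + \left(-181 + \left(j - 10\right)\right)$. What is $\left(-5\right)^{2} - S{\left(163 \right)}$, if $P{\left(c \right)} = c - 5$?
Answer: $132898$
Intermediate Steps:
$P{\left(c \right)} = -5 + c$
$S{\left(j \right)} = -191 + j - 5 j^{2}$ ($S{\left(j \right)} = \left(j^{2} + \left(j + j\right) \left(-5 + 2\right) j\right) + \left(-181 + \left(j - 10\right)\right) = \left(j^{2} + 2 j \left(-3\right) j\right) + \left(-181 + \left(j - 10\right)\right) = \left(j^{2} + - 6 j j\right) + \left(-181 + \left(-10 + j\right)\right) = \left(j^{2} - 6 j^{2}\right) + \left(-191 + j\right) = - 5 j^{2} + \left(-191 + j\right) = -191 + j - 5 j^{2}$)
$\left(-5\right)^{2} - S{\left(163 \right)} = \left(-5\right)^{2} - \left(-191 + 163 - 5 \cdot 163^{2}\right) = 25 - \left(-191 + 163 - 132845\right) = 25 - -132873 = 25 + 132873 = 132898$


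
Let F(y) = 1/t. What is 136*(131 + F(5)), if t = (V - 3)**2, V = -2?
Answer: 445536/25 ≈ 17821.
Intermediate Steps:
t = 25 (t = (-2 - 3)**2 = (-5)**2 = 25)
F(y) = 1/25
136*(131 + F(5)) = 136*(131 + 1/25) = 136*(3276/25) = 445536/25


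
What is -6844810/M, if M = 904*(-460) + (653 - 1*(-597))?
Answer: 684481/41459 ≈ 16.510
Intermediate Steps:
M = -414590 (M = -415840 + (653 + 597) = -415840 + 1250 = -414590)
-6844810/M = -6844810/(-414590) = -6844810*(-1/414590) = 684481/41459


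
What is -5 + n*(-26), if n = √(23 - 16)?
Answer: -5 - 26*√7 ≈ -73.790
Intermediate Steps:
n = √7 ≈ 2.6458
-5 + n*(-26) = -5 + √7*(-26) = -5 - 26*√7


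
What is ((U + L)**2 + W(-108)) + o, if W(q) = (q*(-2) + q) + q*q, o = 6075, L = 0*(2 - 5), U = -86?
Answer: 25243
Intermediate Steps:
L = 0 (L = 0*(-3) = 0)
W(q) = q**2 - q (W(q) = (-2*q + q) + q**2 = -q + q**2 = q**2 - q)
((U + L)**2 + W(-108)) + o = ((-86 + 0)**2 - 108*(-1 - 108)) + 6075 = ((-86)**2 - 108*(-109)) + 6075 = (7396 + 11772) + 6075 = 19168 + 6075 = 25243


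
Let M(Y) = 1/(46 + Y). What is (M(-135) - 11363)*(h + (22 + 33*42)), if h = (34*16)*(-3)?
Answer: 226532992/89 ≈ 2.5453e+6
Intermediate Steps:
h = -1632 (h = 544*(-3) = -1632)
(M(-135) - 11363)*(h + (22 + 33*42)) = (1/(46 - 135) - 11363)*(-1632 + (22 + 33*42)) = (1/(-89) - 11363)*(-1632 + (22 + 1386)) = (-1/89 - 11363)*(-1632 + 1408) = -1011308/89*(-224) = 226532992/89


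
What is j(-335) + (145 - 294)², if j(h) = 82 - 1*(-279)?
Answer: 22562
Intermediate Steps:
j(h) = 361 (j(h) = 82 + 279 = 361)
j(-335) + (145 - 294)² = 361 + (145 - 294)² = 361 + (-149)² = 361 + 22201 = 22562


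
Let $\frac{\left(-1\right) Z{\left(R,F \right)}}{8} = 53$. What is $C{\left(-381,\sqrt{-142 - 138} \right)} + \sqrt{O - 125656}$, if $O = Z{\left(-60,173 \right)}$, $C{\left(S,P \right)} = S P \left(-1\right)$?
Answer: $i \left(8 \sqrt{1970} + 762 \sqrt{70}\right) \approx 6730.4 i$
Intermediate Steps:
$Z{\left(R,F \right)} = -424$ ($Z{\left(R,F \right)} = \left(-8\right) 53 = -424$)
$C{\left(S,P \right)} = - P S$ ($C{\left(S,P \right)} = P S \left(-1\right) = - P S$)
$O = -424$
$C{\left(-381,\sqrt{-142 - 138} \right)} + \sqrt{O - 125656} = \left(-1\right) \sqrt{-142 - 138} \left(-381\right) + \sqrt{-424 - 125656} = \left(-1\right) \sqrt{-280} \left(-381\right) + \sqrt{-126080} = \left(-1\right) 2 i \sqrt{70} \left(-381\right) + 8 i \sqrt{1970} = 762 i \sqrt{70} + 8 i \sqrt{1970} = 8 i \sqrt{1970} + 762 i \sqrt{70}$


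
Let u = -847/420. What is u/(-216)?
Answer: 121/12960 ≈ 0.0093364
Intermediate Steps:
u = -121/60 (u = -847*1/420 = -121/60 ≈ -2.0167)
u/(-216) = -121/60/(-216) = -121/60*(-1/216) = 121/12960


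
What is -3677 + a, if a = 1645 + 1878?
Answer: -154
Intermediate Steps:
a = 3523
-3677 + a = -3677 + 3523 = -154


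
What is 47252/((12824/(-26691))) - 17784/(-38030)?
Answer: -856487982999/8708870 ≈ -98347.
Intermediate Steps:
47252/((12824/(-26691))) - 17784/(-38030) = 47252/((12824*(-1/26691))) - 17784*(-1/38030) = 47252/(-1832/3813) + 8892/19015 = 47252*(-3813/1832) + 8892/19015 = -45042969/458 + 8892/19015 = -856487982999/8708870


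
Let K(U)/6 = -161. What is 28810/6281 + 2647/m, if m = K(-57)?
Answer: 11204653/6067446 ≈ 1.8467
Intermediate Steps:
K(U) = -966 (K(U) = 6*(-161) = -966)
m = -966
28810/6281 + 2647/m = 28810/6281 + 2647/(-966) = 28810*(1/6281) + 2647*(-1/966) = 28810/6281 - 2647/966 = 11204653/6067446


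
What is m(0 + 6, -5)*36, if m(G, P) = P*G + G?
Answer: -864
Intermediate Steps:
m(G, P) = G + G*P (m(G, P) = G*P + G = G + G*P)
m(0 + 6, -5)*36 = ((0 + 6)*(1 - 5))*36 = (6*(-4))*36 = -24*36 = -864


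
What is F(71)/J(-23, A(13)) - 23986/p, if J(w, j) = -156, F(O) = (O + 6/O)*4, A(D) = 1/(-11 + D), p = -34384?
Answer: -53559407/47604648 ≈ -1.1251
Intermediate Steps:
F(O) = 4*O + 24/O
F(71)/J(-23, A(13)) - 23986/p = (4*71 + 24/71)/(-156) - 23986/(-34384) = (284 + 24*(1/71))*(-1/156) - 23986*(-1/34384) = (284 + 24/71)*(-1/156) + 11993/17192 = (20188/71)*(-1/156) + 11993/17192 = -5047/2769 + 11993/17192 = -53559407/47604648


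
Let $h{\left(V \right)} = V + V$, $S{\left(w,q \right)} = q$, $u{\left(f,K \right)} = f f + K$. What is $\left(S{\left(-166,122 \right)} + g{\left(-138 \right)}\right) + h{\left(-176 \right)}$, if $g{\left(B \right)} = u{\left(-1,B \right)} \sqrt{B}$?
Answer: $-230 - 137 i \sqrt{138} \approx -230.0 - 1609.4 i$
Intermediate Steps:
$u{\left(f,K \right)} = K + f^{2}$ ($u{\left(f,K \right)} = f^{2} + K = K + f^{2}$)
$h{\left(V \right)} = 2 V$
$g{\left(B \right)} = \sqrt{B} \left(1 + B\right)$ ($g{\left(B \right)} = \left(B + \left(-1\right)^{2}\right) \sqrt{B} = \left(B + 1\right) \sqrt{B} = \left(1 + B\right) \sqrt{B} = \sqrt{B} \left(1 + B\right)$)
$\left(S{\left(-166,122 \right)} + g{\left(-138 \right)}\right) + h{\left(-176 \right)} = \left(122 + \sqrt{-138} \left(1 - 138\right)\right) + 2 \left(-176\right) = \left(122 + i \sqrt{138} \left(-137\right)\right) - 352 = \left(122 - 137 i \sqrt{138}\right) - 352 = -230 - 137 i \sqrt{138}$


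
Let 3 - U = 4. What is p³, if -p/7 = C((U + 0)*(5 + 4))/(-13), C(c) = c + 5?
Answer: -21952/2197 ≈ -9.9918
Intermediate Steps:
U = -1 (U = 3 - 1*4 = 3 - 4 = -1)
C(c) = 5 + c
p = -28/13 (p = -7*(5 + (-1 + 0)*(5 + 4))/(-13) = -7*(5 - 1*9)*(-1)/13 = -7*(5 - 9)*(-1)/13 = -(-28)*(-1)/13 = -7*4/13 = -28/13 ≈ -2.1538)
p³ = (-28/13)³ = -21952/2197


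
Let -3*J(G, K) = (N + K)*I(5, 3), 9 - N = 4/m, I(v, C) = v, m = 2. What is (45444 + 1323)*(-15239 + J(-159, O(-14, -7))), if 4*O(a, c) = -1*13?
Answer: -2851898427/4 ≈ -7.1297e+8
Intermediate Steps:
N = 7 (N = 9 - 4/2 = 9 - 1*2 = 9 - 2 = 7)
O(a, c) = -13/4 (O(a, c) = (-1*13)/4 = (1/4)*(-13) = -13/4)
J(G, K) = -35/3 - 5*K/3 (J(G, K) = -(7 + K)*5/3 = -(35 + 5*K)/3 = -35/3 - 5*K/3)
(45444 + 1323)*(-15239 + J(-159, O(-14, -7))) = (45444 + 1323)*(-15239 + (-35/3 - 5/3*(-13/4))) = 46767*(-15239 + (-35/3 + 65/12)) = 46767*(-15239 - 25/4) = 46767*(-60981/4) = -2851898427/4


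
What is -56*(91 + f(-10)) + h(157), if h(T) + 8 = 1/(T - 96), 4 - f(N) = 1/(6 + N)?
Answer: -325861/61 ≈ -5342.0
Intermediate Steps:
f(N) = 4 - 1/(6 + N)
h(T) = -8 + 1/(-96 + T) (h(T) = -8 + 1/(T - 96) = -8 + 1/(-96 + T))
-56*(91 + f(-10)) + h(157) = -56*(91 + (23 + 4*(-10))/(6 - 10)) + (769 - 8*157)/(-96 + 157) = -56*(91 + (23 - 40)/(-4)) + (769 - 1256)/61 = -56*(91 - ¼*(-17)) + (1/61)*(-487) = -56*(91 + 17/4) - 487/61 = -56*381/4 - 487/61 = -5334 - 487/61 = -325861/61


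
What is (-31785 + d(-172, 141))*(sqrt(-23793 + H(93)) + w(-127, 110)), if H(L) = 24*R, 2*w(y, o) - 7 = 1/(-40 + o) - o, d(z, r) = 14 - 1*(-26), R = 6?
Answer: 6538563/4 - 31745*I*sqrt(23649) ≈ 1.6346e+6 - 4.8818e+6*I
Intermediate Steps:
d(z, r) = 40 (d(z, r) = 14 + 26 = 40)
w(y, o) = 7/2 + 1/(2*(-40 + o)) - o/2 (w(y, o) = 7/2 + (1/(-40 + o) - o)/2 = 7/2 + (1/(2*(-40 + o)) - o/2) = 7/2 + 1/(2*(-40 + o)) - o/2)
H(L) = 144 (H(L) = 24*6 = 144)
(-31785 + d(-172, 141))*(sqrt(-23793 + H(93)) + w(-127, 110)) = (-31785 + 40)*(sqrt(-23793 + 144) + (-279 - 1*110**2 + 47*110)/(2*(-40 + 110))) = -31745*(sqrt(-23649) + (1/2)*(-279 - 1*12100 + 5170)/70) = -31745*(I*sqrt(23649) + (1/2)*(1/70)*(-279 - 12100 + 5170)) = -31745*(I*sqrt(23649) + (1/2)*(1/70)*(-7209)) = -31745*(I*sqrt(23649) - 7209/140) = -31745*(-7209/140 + I*sqrt(23649)) = 6538563/4 - 31745*I*sqrt(23649)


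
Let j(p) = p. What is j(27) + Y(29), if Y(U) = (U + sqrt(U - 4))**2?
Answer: 1183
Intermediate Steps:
Y(U) = (U + sqrt(-4 + U))**2
j(27) + Y(29) = 27 + (29 + sqrt(-4 + 29))**2 = 27 + (29 + sqrt(25))**2 = 27 + (29 + 5)**2 = 27 + 34**2 = 27 + 1156 = 1183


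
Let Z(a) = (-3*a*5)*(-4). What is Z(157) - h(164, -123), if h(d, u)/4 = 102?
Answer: 9012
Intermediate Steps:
h(d, u) = 408 (h(d, u) = 4*102 = 408)
Z(a) = 60*a (Z(a) = -15*a*(-4) = 60*a)
Z(157) - h(164, -123) = 60*157 - 1*408 = 9420 - 408 = 9012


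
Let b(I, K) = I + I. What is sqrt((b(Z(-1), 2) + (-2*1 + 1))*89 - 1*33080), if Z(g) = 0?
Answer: I*sqrt(33169) ≈ 182.12*I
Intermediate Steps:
b(I, K) = 2*I
sqrt((b(Z(-1), 2) + (-2*1 + 1))*89 - 1*33080) = sqrt((2*0 + (-2*1 + 1))*89 - 1*33080) = sqrt((0 + (-2 + 1))*89 - 33080) = sqrt((0 - 1)*89 - 33080) = sqrt(-1*89 - 33080) = sqrt(-89 - 33080) = sqrt(-33169) = I*sqrt(33169)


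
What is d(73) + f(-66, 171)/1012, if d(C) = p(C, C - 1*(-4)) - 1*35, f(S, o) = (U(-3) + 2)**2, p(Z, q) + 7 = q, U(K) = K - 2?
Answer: 35429/1012 ≈ 35.009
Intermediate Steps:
U(K) = -2 + K
p(Z, q) = -7 + q
f(S, o) = 9 (f(S, o) = ((-2 - 3) + 2)**2 = (-5 + 2)**2 = (-3)**2 = 9)
d(C) = -38 + C (d(C) = (-7 + (C - 1*(-4))) - 1*35 = (-7 + (C + 4)) - 35 = (-7 + (4 + C)) - 35 = (-3 + C) - 35 = -38 + C)
d(73) + f(-66, 171)/1012 = (-38 + 73) + 9/1012 = 35 + 9*(1/1012) = 35 + 9/1012 = 35429/1012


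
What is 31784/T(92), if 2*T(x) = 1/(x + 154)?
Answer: 15637728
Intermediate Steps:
T(x) = 1/(2*(154 + x)) (T(x) = 1/(2*(x + 154)) = 1/(2*(154 + x)))
31784/T(92) = 31784/((1/(2*(154 + 92)))) = 31784/(((1/2)/246)) = 31784/(((1/2)*(1/246))) = 31784/(1/492) = 31784*492 = 15637728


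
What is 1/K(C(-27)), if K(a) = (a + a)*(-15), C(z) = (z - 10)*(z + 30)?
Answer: 1/3330 ≈ 0.00030030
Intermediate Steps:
C(z) = (-10 + z)*(30 + z)
K(a) = -30*a (K(a) = (2*a)*(-15) = -30*a)
1/K(C(-27)) = 1/(-30*(-300 + (-27)**2 + 20*(-27))) = 1/(-30*(-300 + 729 - 540)) = 1/(-30*(-111)) = 1/3330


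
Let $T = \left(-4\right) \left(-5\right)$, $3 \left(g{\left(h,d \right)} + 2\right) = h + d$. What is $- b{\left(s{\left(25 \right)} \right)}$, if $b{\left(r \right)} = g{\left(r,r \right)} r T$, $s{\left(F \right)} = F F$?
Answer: $- \frac{15550000}{3} \approx -5.1833 \cdot 10^{6}$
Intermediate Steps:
$g{\left(h,d \right)} = -2 + \frac{d}{3} + \frac{h}{3}$ ($g{\left(h,d \right)} = -2 + \frac{h + d}{3} = -2 + \frac{d + h}{3} = -2 + \left(\frac{d}{3} + \frac{h}{3}\right) = -2 + \frac{d}{3} + \frac{h}{3}$)
$s{\left(F \right)} = F^{2}$
$T = 20$
$b{\left(r \right)} = 20 r \left(-2 + \frac{2 r}{3}\right)$ ($b{\left(r \right)} = \left(-2 + \frac{r}{3} + \frac{r}{3}\right) r 20 = \left(-2 + \frac{2 r}{3}\right) r 20 = r \left(-2 + \frac{2 r}{3}\right) 20 = 20 r \left(-2 + \frac{2 r}{3}\right)$)
$- b{\left(s{\left(25 \right)} \right)} = - \frac{40 \cdot 25^{2} \left(-3 + 25^{2}\right)}{3} = - \frac{40 \cdot 625 \left(-3 + 625\right)}{3} = - \frac{40 \cdot 625 \cdot 622}{3} = \left(-1\right) \frac{15550000}{3} = - \frac{15550000}{3}$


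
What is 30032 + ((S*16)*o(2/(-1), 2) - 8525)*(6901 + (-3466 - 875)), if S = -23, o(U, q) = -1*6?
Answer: -16141488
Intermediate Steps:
o(U, q) = -6
30032 + ((S*16)*o(2/(-1), 2) - 8525)*(6901 + (-3466 - 875)) = 30032 + (-23*16*(-6) - 8525)*(6901 + (-3466 - 875)) = 30032 + (-368*(-6) - 8525)*(6901 - 4341) = 30032 + (2208 - 8525)*2560 = 30032 - 6317*2560 = 30032 - 16171520 = -16141488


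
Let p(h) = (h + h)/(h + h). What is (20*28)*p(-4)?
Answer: 560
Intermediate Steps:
p(h) = 1 (p(h) = (2*h)/((2*h)) = (2*h)*(1/(2*h)) = 1)
(20*28)*p(-4) = (20*28)*1 = 560*1 = 560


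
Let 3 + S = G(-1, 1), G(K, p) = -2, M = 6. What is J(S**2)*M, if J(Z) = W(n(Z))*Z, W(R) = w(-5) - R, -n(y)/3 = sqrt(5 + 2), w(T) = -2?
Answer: -300 + 450*sqrt(7) ≈ 890.59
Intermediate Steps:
S = -5 (S = -3 - 2 = -5)
n(y) = -3*sqrt(7) (n(y) = -3*sqrt(5 + 2) = -3*sqrt(7))
W(R) = -2 - R
J(Z) = Z*(-2 + 3*sqrt(7)) (J(Z) = (-2 - (-3)*sqrt(7))*Z = (-2 + 3*sqrt(7))*Z = Z*(-2 + 3*sqrt(7)))
J(S**2)*M = ((-5)**2*(-2 + 3*sqrt(7)))*6 = (25*(-2 + 3*sqrt(7)))*6 = (-50 + 75*sqrt(7))*6 = -300 + 450*sqrt(7)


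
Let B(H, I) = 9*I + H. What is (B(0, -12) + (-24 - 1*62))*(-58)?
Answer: 11252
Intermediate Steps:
B(H, I) = H + 9*I
(B(0, -12) + (-24 - 1*62))*(-58) = ((0 + 9*(-12)) + (-24 - 1*62))*(-58) = ((0 - 108) + (-24 - 62))*(-58) = (-108 - 86)*(-58) = -194*(-58) = 11252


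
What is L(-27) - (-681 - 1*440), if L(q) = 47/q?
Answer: 30220/27 ≈ 1119.3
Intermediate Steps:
L(-27) - (-681 - 1*440) = 47/(-27) - (-681 - 1*440) = 47*(-1/27) - (-681 - 440) = -47/27 - 1*(-1121) = -47/27 + 1121 = 30220/27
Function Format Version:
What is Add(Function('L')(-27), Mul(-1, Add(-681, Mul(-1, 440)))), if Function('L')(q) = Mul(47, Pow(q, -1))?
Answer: Rational(30220, 27) ≈ 1119.3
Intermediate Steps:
Add(Function('L')(-27), Mul(-1, Add(-681, Mul(-1, 440)))) = Add(Mul(47, Pow(-27, -1)), Mul(-1, Add(-681, Mul(-1, 440)))) = Add(Mul(47, Rational(-1, 27)), Mul(-1, Add(-681, -440))) = Add(Rational(-47, 27), Mul(-1, -1121)) = Add(Rational(-47, 27), 1121) = Rational(30220, 27)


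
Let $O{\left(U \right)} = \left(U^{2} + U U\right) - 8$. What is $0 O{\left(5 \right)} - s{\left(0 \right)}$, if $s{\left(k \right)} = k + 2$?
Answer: $-2$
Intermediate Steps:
$s{\left(k \right)} = 2 + k$
$O{\left(U \right)} = -8 + 2 U^{2}$ ($O{\left(U \right)} = \left(U^{2} + U^{2}\right) - 8 = 2 U^{2} - 8 = -8 + 2 U^{2}$)
$0 O{\left(5 \right)} - s{\left(0 \right)} = 0 \left(-8 + 2 \cdot 5^{2}\right) - \left(2 + 0\right) = 0 \left(-8 + 2 \cdot 25\right) - 2 = 0 \left(-8 + 50\right) - 2 = 0 \cdot 42 - 2 = 0 - 2 = -2$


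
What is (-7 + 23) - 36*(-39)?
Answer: 1420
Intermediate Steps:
(-7 + 23) - 36*(-39) = 16 + 1404 = 1420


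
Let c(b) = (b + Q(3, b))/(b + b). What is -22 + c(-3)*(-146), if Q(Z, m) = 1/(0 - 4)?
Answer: -1213/12 ≈ -101.08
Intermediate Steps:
Q(Z, m) = -¼ (Q(Z, m) = 1/(-4) = -¼)
c(b) = (-¼ + b)/(2*b) (c(b) = (b - ¼)/(b + b) = (-¼ + b)/((2*b)) = (-¼ + b)*(1/(2*b)) = (-¼ + b)/(2*b))
-22 + c(-3)*(-146) = -22 + ((⅛)*(-1 + 4*(-3))/(-3))*(-146) = -22 + ((⅛)*(-⅓)*(-1 - 12))*(-146) = -22 + ((⅛)*(-⅓)*(-13))*(-146) = -22 + (13/24)*(-146) = -22 - 949/12 = -1213/12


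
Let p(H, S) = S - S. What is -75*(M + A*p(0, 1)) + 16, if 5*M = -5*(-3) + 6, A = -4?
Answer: -299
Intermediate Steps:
p(H, S) = 0
M = 21/5 (M = (-5*(-3) + 6)/5 = (15 + 6)/5 = (⅕)*21 = 21/5 ≈ 4.2000)
-75*(M + A*p(0, 1)) + 16 = -75*(21/5 - 4*0) + 16 = -75*(21/5 + 0) + 16 = -75*21/5 + 16 = -315 + 16 = -299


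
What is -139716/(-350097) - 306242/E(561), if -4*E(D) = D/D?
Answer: 142952587204/116699 ≈ 1.2250e+6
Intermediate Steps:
E(D) = -1/4 (E(D) = -D/(4*D) = -1/4*1 = -1/4)
-139716/(-350097) - 306242/E(561) = -139716/(-350097) - 306242/(-1/4) = -139716*(-1/350097) - 306242*(-4) = 46572/116699 + 1224968 = 142952587204/116699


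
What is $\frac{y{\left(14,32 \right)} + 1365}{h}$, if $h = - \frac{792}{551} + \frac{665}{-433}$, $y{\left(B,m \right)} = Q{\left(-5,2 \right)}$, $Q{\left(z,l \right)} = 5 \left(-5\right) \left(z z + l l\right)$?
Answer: $- \frac{152693120}{709351} \approx -215.26$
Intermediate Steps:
$Q{\left(z,l \right)} = - 25 l^{2} - 25 z^{2}$ ($Q{\left(z,l \right)} = - 25 \left(z^{2} + l^{2}\right) = - 25 \left(l^{2} + z^{2}\right) = - 25 l^{2} - 25 z^{2}$)
$y{\left(B,m \right)} = -725$ ($y{\left(B,m \right)} = - 25 \cdot 2^{2} - 25 \left(-5\right)^{2} = \left(-25\right) 4 - 625 = -100 - 625 = -725$)
$h = - \frac{709351}{238583}$ ($h = \left(-792\right) \frac{1}{551} + 665 \left(- \frac{1}{433}\right) = - \frac{792}{551} - \frac{665}{433} = - \frac{709351}{238583} \approx -2.9732$)
$\frac{y{\left(14,32 \right)} + 1365}{h} = \frac{-725 + 1365}{- \frac{709351}{238583}} = 640 \left(- \frac{238583}{709351}\right) = - \frac{152693120}{709351}$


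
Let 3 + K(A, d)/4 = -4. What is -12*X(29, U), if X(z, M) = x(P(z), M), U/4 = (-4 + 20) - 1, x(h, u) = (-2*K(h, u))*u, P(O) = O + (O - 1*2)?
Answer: -40320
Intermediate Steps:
K(A, d) = -28 (K(A, d) = -12 + 4*(-4) = -12 - 16 = -28)
P(O) = -2 + 2*O (P(O) = O + (O - 2) = O + (-2 + O) = -2 + 2*O)
x(h, u) = 56*u (x(h, u) = (-2*(-28))*u = 56*u)
U = 60 (U = 4*((-4 + 20) - 1) = 4*(16 - 1) = 4*15 = 60)
X(z, M) = 56*M
-12*X(29, U) = -672*60 = -12*3360 = -40320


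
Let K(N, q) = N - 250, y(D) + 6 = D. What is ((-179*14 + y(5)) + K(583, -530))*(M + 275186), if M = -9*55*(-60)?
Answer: -662822164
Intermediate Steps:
y(D) = -6 + D
M = 29700 (M = -495*(-60) = 29700)
K(N, q) = -250 + N
((-179*14 + y(5)) + K(583, -530))*(M + 275186) = ((-179*14 + (-6 + 5)) + (-250 + 583))*(29700 + 275186) = ((-2506 - 1) + 333)*304886 = (-2507 + 333)*304886 = -2174*304886 = -662822164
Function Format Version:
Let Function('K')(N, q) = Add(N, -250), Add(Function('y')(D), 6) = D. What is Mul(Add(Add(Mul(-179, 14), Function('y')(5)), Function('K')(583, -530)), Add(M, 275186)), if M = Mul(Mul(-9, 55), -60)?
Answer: -662822164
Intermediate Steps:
Function('y')(D) = Add(-6, D)
M = 29700 (M = Mul(-495, -60) = 29700)
Function('K')(N, q) = Add(-250, N)
Mul(Add(Add(Mul(-179, 14), Function('y')(5)), Function('K')(583, -530)), Add(M, 275186)) = Mul(Add(Add(Mul(-179, 14), Add(-6, 5)), Add(-250, 583)), Add(29700, 275186)) = Mul(Add(Add(-2506, -1), 333), 304886) = Mul(Add(-2507, 333), 304886) = Mul(-2174, 304886) = -662822164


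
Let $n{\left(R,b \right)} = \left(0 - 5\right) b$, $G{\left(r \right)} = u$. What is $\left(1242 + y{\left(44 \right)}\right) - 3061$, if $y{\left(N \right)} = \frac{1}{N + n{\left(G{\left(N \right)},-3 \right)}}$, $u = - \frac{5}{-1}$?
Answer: $- \frac{107320}{59} \approx -1819.0$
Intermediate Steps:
$u = 5$ ($u = \left(-5\right) \left(-1\right) = 5$)
$G{\left(r \right)} = 5$
$n{\left(R,b \right)} = - 5 b$
$y{\left(N \right)} = \frac{1}{15 + N}$ ($y{\left(N \right)} = \frac{1}{N - -15} = \frac{1}{N + 15} = \frac{1}{15 + N}$)
$\left(1242 + y{\left(44 \right)}\right) - 3061 = \left(1242 + \frac{1}{15 + 44}\right) - 3061 = \left(1242 + \frac{1}{59}\right) - 3061 = \frac{73279}{59} - 3061 = - \frac{107320}{59}$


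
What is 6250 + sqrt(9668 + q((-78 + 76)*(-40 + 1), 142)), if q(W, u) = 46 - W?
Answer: 6250 + 2*sqrt(2409) ≈ 6348.2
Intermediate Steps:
6250 + sqrt(9668 + q((-78 + 76)*(-40 + 1), 142)) = 6250 + sqrt(9668 + (46 - (-78 + 76)*(-40 + 1))) = 6250 + sqrt(9668 + (46 - (-2)*(-39))) = 6250 + sqrt(9668 + (46 - 1*78)) = 6250 + sqrt(9668 + (46 - 78)) = 6250 + sqrt(9668 - 32) = 6250 + sqrt(9636) = 6250 + 2*sqrt(2409)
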